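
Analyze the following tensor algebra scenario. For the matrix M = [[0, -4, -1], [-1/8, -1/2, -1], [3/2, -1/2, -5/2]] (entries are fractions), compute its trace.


The trace is the sum of diagonal entries.
Diagonal: M[1,1] = 0, M[2,2] = -1/2, M[3,3] = -5/2
Tr(M) = 0 + -1/2 + -5/2
Computing step by step:
After adding M[1,1]: 0
After adding M[2,2]: -1/2
After adding M[3,3]: -3
Tr(M) = -3

-3


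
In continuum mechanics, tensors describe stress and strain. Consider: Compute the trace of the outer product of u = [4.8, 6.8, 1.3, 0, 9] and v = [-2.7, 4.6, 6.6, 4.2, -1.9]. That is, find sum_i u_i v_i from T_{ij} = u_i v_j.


The outer product gives T_{ij} = u_i v_j.
The trace (contraction) is Tr(T) = sum_i T_{ii} = sum_i u_i v_i.
Diagonal entries:
T_{11} = u_1 * v_1 = 4.8 * -2.7 = -12.96
T_{22} = u_2 * v_2 = 6.8 * 4.6 = 31.28
T_{33} = u_3 * v_3 = 1.3 * 6.6 = 8.58
T_{44} = u_4 * v_4 = 0 * 4.2 = 0
T_{55} = u_5 * v_5 = 9 * -1.9 = -17.1
Tr(T) = -12.96 + 31.28 + 8.58 + 0 + -17.1 = 9.8

9.8


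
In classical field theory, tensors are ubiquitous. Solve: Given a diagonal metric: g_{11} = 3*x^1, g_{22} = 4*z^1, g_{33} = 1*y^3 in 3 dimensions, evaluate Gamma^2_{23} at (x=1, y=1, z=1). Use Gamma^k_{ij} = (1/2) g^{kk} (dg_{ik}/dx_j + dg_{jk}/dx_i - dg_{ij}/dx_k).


For a diagonal metric, Gamma^k_{ij} = (1/2) g^{kk} (dg_{ik}/dx_j + dg_{jk}/dx_i - dg_{ij}/dx_k).
The metric is diagonal, so g_{ab} = 0 for a != b.
At the given point: g_{11} = 3, g_{22} = 4, g_{33} = 1
g^{22} = 1/4
dg_{22}/dx_3 = dg_{22}/dx_3 = 4
dg_{32}/dx_2 = 0 (off-diagonal)
dg_{23}/dx_2 = 0 (off-diagonal)
Numerator = 4 + 0 - 0 = 4
Gamma^2_{23} = 4 / (2 * 4) = 1/2

1/2


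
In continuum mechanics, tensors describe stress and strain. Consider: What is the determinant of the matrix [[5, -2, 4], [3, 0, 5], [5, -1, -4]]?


Expanding along the first row, det(A) = a11*M_11 - a12*M_12 + a13*M_13, where M_1j is the (1,j) minor.
Minor M_11 = 0*-4 - 5*-1 = 5
Minor M_12 = 3*-4 - 5*5 = -37
Minor M_13 = 3*-1 - 0*5 = -3
det = 5*(5) - -2*(-37) + 4*(-3)
    = 25 - 74 + -12
    = -61

-61


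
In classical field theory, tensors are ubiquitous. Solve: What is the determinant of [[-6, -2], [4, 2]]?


For a 2x2 matrix [[a, b], [c, d]], det = a*d - b*c.
a = -6, b = -2, c = 4, d = 2
a*d = -6 * 2 = -12
b*c = -2 * 4 = -8
det = -12 - -8 = -4

-4


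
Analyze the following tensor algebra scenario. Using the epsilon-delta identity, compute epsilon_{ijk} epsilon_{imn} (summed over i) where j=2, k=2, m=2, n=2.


Using the identity: epsilon_{ijk} epsilon_{imn} = delta_{jm} delta_{kn} - delta_{jn} delta_{km}.
delta_{22} = 1
delta_{22} = 1
delta_{22} = 1
delta_{22} = 1
Result = 1 * 1 - 1 * 1 = 1 - 1 = 0

0


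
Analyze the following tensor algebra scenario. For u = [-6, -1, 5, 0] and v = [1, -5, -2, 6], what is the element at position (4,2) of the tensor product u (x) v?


The outer product entry T_{ij} = u_i * v_j.
We need i=4, j=2.
u_4 = 0, v_2 = -5
T_{4,2} = 0 * -5 = 0

0


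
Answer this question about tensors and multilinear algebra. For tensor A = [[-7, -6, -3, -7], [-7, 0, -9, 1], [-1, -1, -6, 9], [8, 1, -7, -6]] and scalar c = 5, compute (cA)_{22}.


Scalar multiplication: (cA)_{ij} = c * A_{ij}.
c = 5
A_{22} = 0
(cA)_{22} = 5 * 0 = 0

0


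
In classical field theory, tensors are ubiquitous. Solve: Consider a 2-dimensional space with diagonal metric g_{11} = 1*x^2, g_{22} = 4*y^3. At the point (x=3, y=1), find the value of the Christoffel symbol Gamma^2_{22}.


For a diagonal metric, Gamma^k_{ij} = (1/2) g^{kk} (dg_{ik}/dx_j + dg_{jk}/dx_i - dg_{ij}/dx_k).
The metric is diagonal, so g_{ab} = 0 for a != b.
At the given point: g_{11} = 9, g_{22} = 4
g^{22} = 1/4
dg_{22}/dx_2 = dg_{22}/dx_2 = 12
dg_{22}/dx_2 = dg_{22}/dx_2 = 12
dg_{22}/dx_2 = dg_{22}/dx_2 = 12
Numerator = 12 + 12 - 12 = 12
Gamma^2_{22} = 12 / (2 * 4) = 3/2

3/2


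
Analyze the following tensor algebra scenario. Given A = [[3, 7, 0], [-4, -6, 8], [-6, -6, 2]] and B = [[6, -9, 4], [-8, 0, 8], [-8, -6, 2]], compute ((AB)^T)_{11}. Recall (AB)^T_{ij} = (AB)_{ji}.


(AB)^T_{ij} = (AB)_{ji} = sum_k A_{jk} B_{ki}.
For i=1, j=1 we need (AB)_{11}:
A_{11} * B_{11} = 3 * 6 = 18
A_{12} * B_{21} = 7 * -8 = -56
A_{13} * B_{31} = 0 * -8 = 0
Sum = 18 + -56 + 0 = -38

-38


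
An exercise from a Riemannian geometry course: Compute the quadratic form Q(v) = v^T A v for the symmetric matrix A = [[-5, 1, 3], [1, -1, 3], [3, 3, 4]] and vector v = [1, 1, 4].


First compute Av:
(Av)_1 = -5*1 + 1*1 + 3*4 = 8
(Av)_2 = 1*1 + -1*1 + 3*4 = 12
(Av)_3 = 3*1 + 3*1 + 4*4 = 22
Av = [8, 12, 22]
Then v^T (Av) = 1*8 + 1*12 + 4*22
= 8 + 12 + 88 = 108

108


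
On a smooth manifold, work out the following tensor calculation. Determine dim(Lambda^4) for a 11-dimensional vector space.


The dimension of the space of p-forms on an n-dimensional space is C(n, p).
n = 11, p = 4
C(11, 4) = 11! / (4! * 7!) = 330

330


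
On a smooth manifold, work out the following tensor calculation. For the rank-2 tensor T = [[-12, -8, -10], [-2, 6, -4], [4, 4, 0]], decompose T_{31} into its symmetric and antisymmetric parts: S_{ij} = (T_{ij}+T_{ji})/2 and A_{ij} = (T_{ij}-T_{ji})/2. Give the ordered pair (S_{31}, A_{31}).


T_{31} = 4
T_{13} = -10
S_{31} = (4 + -10)/2 = -6/2 = -3
A_{31} = (4 - -10)/2 = 14/2 = 7
Check: S + A = -3 + 7 = 4 = T_{31}.

(-3, 7)


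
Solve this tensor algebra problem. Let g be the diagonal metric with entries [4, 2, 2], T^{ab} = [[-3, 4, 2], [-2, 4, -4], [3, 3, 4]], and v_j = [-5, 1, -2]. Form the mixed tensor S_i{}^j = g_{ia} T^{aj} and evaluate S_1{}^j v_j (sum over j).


Step 1: lower the first index. For a diagonal metric, g_{ia} T^{aj} = g_{ii} T^{ij} (no sum on i).
g_{11} = 4
S_1{}^1 = 4 * T^{11} = 4 * -3 = -12
S_1{}^2 = 4 * T^{12} = 4 * 4 = 16
S_1{}^3 = 4 * T^{13} = 4 * 2 = 8
Step 2: contract S_1{}^j with v_j.
S_1{}^1 * v_1 = -12 * -5 = 60
S_1{}^2 * v_2 = 16 * 1 = 16
S_1{}^3 * v_3 = 8 * -2 = -16
Result = 60 + 16 + -16 = 60

60


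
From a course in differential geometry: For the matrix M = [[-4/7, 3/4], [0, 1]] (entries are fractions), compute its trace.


The trace is the sum of diagonal entries.
Diagonal: M[1,1] = -4/7, M[2,2] = 1
Tr(M) = -4/7 + 1
Computing step by step:
After adding M[1,1]: -4/7
After adding M[2,2]: 3/7
Tr(M) = 3/7

3/7


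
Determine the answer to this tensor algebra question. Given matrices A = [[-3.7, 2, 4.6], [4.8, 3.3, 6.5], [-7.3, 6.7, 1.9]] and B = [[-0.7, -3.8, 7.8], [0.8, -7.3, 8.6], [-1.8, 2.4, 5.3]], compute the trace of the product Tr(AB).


Tr(AB) = sum_i (AB)_{ii} where (AB)_{ii} = sum_k A_{ik} B_{ki}.
(AB)_{11} = -3.7*-0.7 + 2*0.8 + 4.6*-1.8 = -4.09
(AB)_{22} = 4.8*-3.8 + 3.3*-7.3 + 6.5*2.4 = -26.73
(AB)_{33} = -7.3*7.8 + 6.7*8.6 + 1.9*5.3 = 10.75
Tr(AB) = -4.09 + -26.73 + 10.75 = -20.07

-20.07


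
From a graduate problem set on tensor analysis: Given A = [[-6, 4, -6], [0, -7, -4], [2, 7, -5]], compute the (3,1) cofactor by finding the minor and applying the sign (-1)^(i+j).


To find cofactor C_{31}, delete row 3 and column 1.
The resulting 2x2 submatrix is: [[4, -6], [-7, -4]]
Minor M_{31} = 4*-4 - -6*-7
  = -16 - 42 = -58
Sign = (-1)^(3+1) = (-1)^4 = 1
Cofactor C_{31} = 1 * -58 = -58

-58


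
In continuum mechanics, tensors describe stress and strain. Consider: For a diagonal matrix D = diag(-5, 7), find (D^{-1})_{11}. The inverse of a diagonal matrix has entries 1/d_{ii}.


For a diagonal matrix, the inverse has entries (D^{-1})_{ii} = 1/d_{ii}.
The diagonal entries are: d_{11} = -5, d_{22} = 7
We need (D^{-1})_{11} = 1/d_{11} = 1/-5 = -1/5

-1/5


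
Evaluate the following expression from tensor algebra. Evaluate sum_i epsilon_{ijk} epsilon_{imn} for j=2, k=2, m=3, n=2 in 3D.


Using the identity: epsilon_{ijk} epsilon_{imn} = delta_{jm} delta_{kn} - delta_{jn} delta_{km}.
delta_{23} = 0
delta_{22} = 1
delta_{22} = 1
delta_{23} = 0
Result = 0 * 1 - 1 * 0 = 0 - 0 = 0

0


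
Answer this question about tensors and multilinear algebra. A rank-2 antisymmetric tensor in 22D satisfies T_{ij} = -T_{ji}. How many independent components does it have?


An antisymmetric rank-2 tensor satisfies A_{ij} = -A_{ji}, so diagonal entries are zero.
The independent components are the upper-triangular entries: C(n, 2) = n(n-1)/2.
n = 22
C(22, 2) = 22 * 21 / 2 = 462 / 2 = 231

231


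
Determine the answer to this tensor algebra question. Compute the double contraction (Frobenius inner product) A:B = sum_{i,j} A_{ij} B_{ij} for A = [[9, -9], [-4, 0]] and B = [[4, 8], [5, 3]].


A:B = sum over all i,j of A_{ij} * B_{ij}.
Row 1: 9*4=36, -9*8=-72 => row sum = -36
Row 2: -4*5=-20, 0*3=0 => row sum = -20
Total = -36 + -20 = -56

-56


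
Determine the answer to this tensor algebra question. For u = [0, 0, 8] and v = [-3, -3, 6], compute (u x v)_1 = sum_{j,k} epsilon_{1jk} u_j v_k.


(u x v)_1 = sum_{j,k} epsilon_{1jk} u_j v_k. Only permutations of (1,2,3) contribute; the two non-zero terms are:
eps_{123} u_2 v_3 = 1 * 0 * 6 = 0
eps_{132} u_3 v_2 = -1 * 8 * -3 = 24
(u x v)_1 = 24

24


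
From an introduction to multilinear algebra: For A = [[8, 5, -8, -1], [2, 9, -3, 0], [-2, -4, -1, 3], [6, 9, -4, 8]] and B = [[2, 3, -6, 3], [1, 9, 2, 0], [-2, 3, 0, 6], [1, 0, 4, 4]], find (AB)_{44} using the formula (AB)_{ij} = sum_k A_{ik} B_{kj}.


(AB)_{ij} = sum_k A_{ik} B_{kj}.
For i=4, j=4:
A_{41} * B_{14} = 6 * 3 = 18
A_{42} * B_{24} = 9 * 0 = 0
A_{43} * B_{34} = -4 * 6 = -24
A_{44} * B_{44} = 8 * 4 = 32
Sum = 18 + 0 + -24 + 32 = 26

26


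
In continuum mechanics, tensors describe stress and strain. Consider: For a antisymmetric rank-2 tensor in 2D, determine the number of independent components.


A antisymmetric rank-2 tensor in d dimensions has d(d-1)/2 independent components.
d = 2
d(d-1)/2 = 2 * 1 / 2 = 2 / 2 = 1

1


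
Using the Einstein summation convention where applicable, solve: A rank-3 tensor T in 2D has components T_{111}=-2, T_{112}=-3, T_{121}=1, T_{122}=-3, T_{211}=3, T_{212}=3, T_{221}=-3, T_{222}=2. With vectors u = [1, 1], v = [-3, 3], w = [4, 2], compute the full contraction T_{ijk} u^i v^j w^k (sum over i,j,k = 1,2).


S = sum over i,j,k of T_{ijk} u_i v_j w_k. Expanding all 8 terms:
T_{111}*u_1*v_1*w_1 = -2*1*-3*4 = 24  (running total: 24)
T_{112}*u_1*v_1*w_2 = -3*1*-3*2 = 18  (running total: 42)
T_{121}*u_1*v_2*w_1 = 1*1*3*4 = 12  (running total: 54)
T_{122}*u_1*v_2*w_2 = -3*1*3*2 = -18  (running total: 36)
T_{211}*u_2*v_1*w_1 = 3*1*-3*4 = -36  (running total: 0)
T_{212}*u_2*v_1*w_2 = 3*1*-3*2 = -18  (running total: -18)
T_{221}*u_2*v_2*w_1 = -3*1*3*4 = -36  (running total: -54)
T_{222}*u_2*v_2*w_2 = 2*1*3*2 = 12  (running total: -42)
S = -42

-42


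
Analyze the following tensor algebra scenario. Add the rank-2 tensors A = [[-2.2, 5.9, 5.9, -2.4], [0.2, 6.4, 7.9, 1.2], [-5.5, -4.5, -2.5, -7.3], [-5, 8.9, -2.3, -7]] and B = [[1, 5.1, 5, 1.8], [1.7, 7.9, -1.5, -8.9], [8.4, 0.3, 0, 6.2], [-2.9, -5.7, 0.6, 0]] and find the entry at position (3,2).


Tensor addition is component-wise: (A + B)_{ij} = A_{ij} + B_{ij}.
A_{32} = -4.5
B_{32} = 0.3
(A + B)_{32} = -4.5 + 0.3 = -4.2

-4.2


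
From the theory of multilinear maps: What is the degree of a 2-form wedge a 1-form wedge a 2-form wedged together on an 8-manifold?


The degree of a wedge product is the sum of the degrees of the individual forms.
Degrees: 2, 1, 2
Total degree = 2 + 1 + 2 = 5

5


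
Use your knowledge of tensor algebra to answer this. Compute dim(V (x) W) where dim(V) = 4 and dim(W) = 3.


The dimension of a tensor product is the product of dimensions.
dim(V) = 4, dim(W) = 3
dim(V (x) W) = 4 * 3 = 12

12


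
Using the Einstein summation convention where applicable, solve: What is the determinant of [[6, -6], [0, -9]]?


For a 2x2 matrix [[a, b], [c, d]], det = a*d - b*c.
a = 6, b = -6, c = 0, d = -9
a*d = 6 * -9 = -54
b*c = -6 * 0 = 0
det = -54 - 0 = -54

-54


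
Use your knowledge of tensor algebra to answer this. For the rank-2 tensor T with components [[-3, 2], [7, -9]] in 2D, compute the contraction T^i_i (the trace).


The contraction (trace) of a rank-2 tensor is the sum of its diagonal elements.
Diagonal entries: A[1,1] = -3, A[2,2] = -9
Tr(A) = -3 + -9 = -12

-12


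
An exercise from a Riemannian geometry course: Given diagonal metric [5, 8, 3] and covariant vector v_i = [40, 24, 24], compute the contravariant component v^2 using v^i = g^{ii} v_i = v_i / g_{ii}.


To raise an index with a diagonal metric: v^i = v_i / g_{ii}.
For index 2: v_2 = 24, g_{22} = 8
v^2 = 24 / 8 = 3

3


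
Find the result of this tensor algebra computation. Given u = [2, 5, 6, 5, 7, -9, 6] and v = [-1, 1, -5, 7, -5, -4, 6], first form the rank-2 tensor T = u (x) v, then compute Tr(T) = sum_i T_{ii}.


The outer product gives T_{ij} = u_i v_j.
The trace (contraction) is Tr(T) = sum_i T_{ii} = sum_i u_i v_i.
Diagonal entries:
T_{11} = u_1 * v_1 = 2 * -1 = -2
T_{22} = u_2 * v_2 = 5 * 1 = 5
T_{33} = u_3 * v_3 = 6 * -5 = -30
T_{44} = u_4 * v_4 = 5 * 7 = 35
T_{55} = u_5 * v_5 = 7 * -5 = -35
T_{66} = u_6 * v_6 = -9 * -4 = 36
T_{77} = u_7 * v_7 = 6 * 6 = 36
Tr(T) = -2 + 5 + -30 + 35 + -35 + 36 + 36 = 45

45


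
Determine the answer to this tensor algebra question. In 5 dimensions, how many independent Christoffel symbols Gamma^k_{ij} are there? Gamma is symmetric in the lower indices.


Christoffel symbols Gamma^k_{ij} are symmetric in i,j, so there are d * d(d+1)/2 independent symbols.
d = 5
d(d+1)/2 = 5 * 6 / 2 = 15
Total = 5 * 15 = 75

75


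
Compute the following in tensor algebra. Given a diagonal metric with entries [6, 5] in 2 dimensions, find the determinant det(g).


For a diagonal metric, the determinant is the product of diagonal entries.
Diagonal entries: 6, 5
det(g) = 6 * 5 = 30

30


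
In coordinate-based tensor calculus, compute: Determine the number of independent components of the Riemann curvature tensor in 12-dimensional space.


The Riemann tensor in d dimensions has d^2(d^2 - 1)/12 independent components.
d = 12, so d^2 = 144
d^2 - 1 = 143
d^2(d^2 - 1) = 144 * 143 = 20592
Divide by 12: 20592 / 12 = 1716

1716


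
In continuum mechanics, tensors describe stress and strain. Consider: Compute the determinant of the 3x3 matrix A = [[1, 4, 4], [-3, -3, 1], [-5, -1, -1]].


Expanding along the first row, det(A) = a11*M_11 - a12*M_12 + a13*M_13, where M_1j is the (1,j) minor.
Minor M_11 = -3*-1 - 1*-1 = 4
Minor M_12 = -3*-1 - 1*-5 = 8
Minor M_13 = -3*-1 - -3*-5 = -12
det = 1*(4) - 4*(8) + 4*(-12)
    = 4 - 32 + -48
    = -76

-76


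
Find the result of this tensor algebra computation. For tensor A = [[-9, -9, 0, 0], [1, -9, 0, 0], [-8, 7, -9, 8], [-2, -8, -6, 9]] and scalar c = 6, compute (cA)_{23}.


Scalar multiplication: (cA)_{ij} = c * A_{ij}.
c = 6
A_{23} = 0
(cA)_{23} = 6 * 0 = 0

0


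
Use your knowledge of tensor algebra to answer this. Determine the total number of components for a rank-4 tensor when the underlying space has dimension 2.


The number of components of a rank-r tensor in d dimensions is d^r.
Here d = 2 and r = 4.
2^4 = 16

16


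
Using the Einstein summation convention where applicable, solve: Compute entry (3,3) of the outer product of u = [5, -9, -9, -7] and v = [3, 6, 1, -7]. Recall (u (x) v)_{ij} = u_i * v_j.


The outer product entry T_{ij} = u_i * v_j.
We need i=3, j=3.
u_3 = -9, v_3 = 1
T_{3,3} = -9 * 1 = -9

-9


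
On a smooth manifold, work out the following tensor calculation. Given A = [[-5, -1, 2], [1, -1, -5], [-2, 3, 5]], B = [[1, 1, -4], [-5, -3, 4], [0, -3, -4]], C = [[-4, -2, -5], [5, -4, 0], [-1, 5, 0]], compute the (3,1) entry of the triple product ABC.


(ABC)_{31} = sum_m (AB)_{3m} C_{m1}. First compute row 3 of AB.
(AB)_{31} = -2*1 + 3*-5 + 5*0 = -17
(AB)_{32} = -2*1 + 3*-3 + 5*-3 = -26
(AB)_{33} = -2*-4 + 3*4 + 5*-4 = 0
Now contract with column 1 of C:
(AB)_{31} * C_{11} = -17 * -4 = 68
(AB)_{32} * C_{21} = -26 * 5 = -130
(AB)_{33} * C_{31} = 0 * -1 = 0
(ABC)_{31} = 68 + -130 + 0 = -62

-62


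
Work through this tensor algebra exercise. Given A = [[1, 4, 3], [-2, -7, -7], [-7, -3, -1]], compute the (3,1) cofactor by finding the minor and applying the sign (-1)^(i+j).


To find cofactor C_{31}, delete row 3 and column 1.
The resulting 2x2 submatrix is: [[4, 3], [-7, -7]]
Minor M_{31} = 4*-7 - 3*-7
  = -28 - -21 = -7
Sign = (-1)^(3+1) = (-1)^4 = 1
Cofactor C_{31} = 1 * -7 = -7

-7


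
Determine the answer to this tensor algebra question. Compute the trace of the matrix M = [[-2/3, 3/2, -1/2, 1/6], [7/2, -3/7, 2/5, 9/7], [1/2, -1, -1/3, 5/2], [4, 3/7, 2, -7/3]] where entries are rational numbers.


The trace is the sum of diagonal entries.
Diagonal: M[1,1] = -2/3, M[2,2] = -3/7, M[3,3] = -1/3, M[4,4] = -7/3
Tr(M) = -2/3 + -3/7 + -1/3 + -7/3
Computing step by step:
After adding M[1,1]: -2/3
After adding M[2,2]: -23/21
After adding M[3,3]: -10/7
After adding M[4,4]: -79/21
Tr(M) = -79/21

-79/21


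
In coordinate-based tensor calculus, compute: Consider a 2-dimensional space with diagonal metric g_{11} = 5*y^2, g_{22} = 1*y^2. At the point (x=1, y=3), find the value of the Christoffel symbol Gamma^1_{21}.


For a diagonal metric, Gamma^k_{ij} = (1/2) g^{kk} (dg_{ik}/dx_j + dg_{jk}/dx_i - dg_{ij}/dx_k).
The metric is diagonal, so g_{ab} = 0 for a != b.
At the given point: g_{11} = 45, g_{22} = 9
g^{11} = 1/45
dg_{21}/dx_1 = 0 (off-diagonal)
dg_{11}/dx_2 = dg_{11}/dx_2 = 30
dg_{21}/dx_1 = 0 (off-diagonal)
Numerator = 0 + 30 - 0 = 30
Gamma^1_{21} = 30 / (2 * 45) = 1/3

1/3


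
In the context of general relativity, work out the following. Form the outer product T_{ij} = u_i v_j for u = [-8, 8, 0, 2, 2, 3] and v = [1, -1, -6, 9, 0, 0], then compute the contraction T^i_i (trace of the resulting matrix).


The outer product gives T_{ij} = u_i v_j.
The trace (contraction) is Tr(T) = sum_i T_{ii} = sum_i u_i v_i.
Diagonal entries:
T_{11} = u_1 * v_1 = -8 * 1 = -8
T_{22} = u_2 * v_2 = 8 * -1 = -8
T_{33} = u_3 * v_3 = 0 * -6 = 0
T_{44} = u_4 * v_4 = 2 * 9 = 18
T_{55} = u_5 * v_5 = 2 * 0 = 0
T_{66} = u_6 * v_6 = 3 * 0 = 0
Tr(T) = -8 + -8 + 0 + 18 + 0 + 0 = 2

2


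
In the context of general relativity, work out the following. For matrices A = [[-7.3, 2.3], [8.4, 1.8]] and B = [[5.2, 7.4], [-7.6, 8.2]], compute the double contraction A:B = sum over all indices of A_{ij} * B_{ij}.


A:B = sum over all i,j of A_{ij} * B_{ij}.
Row 1: -7.3*5.2=-37.96, 2.3*7.4=17.02 => row sum = -20.94
Row 2: 8.4*-7.6=-63.84, 1.8*8.2=14.76 => row sum = -49.08
Total = -20.94 + -49.08 = -70.02

-70.02


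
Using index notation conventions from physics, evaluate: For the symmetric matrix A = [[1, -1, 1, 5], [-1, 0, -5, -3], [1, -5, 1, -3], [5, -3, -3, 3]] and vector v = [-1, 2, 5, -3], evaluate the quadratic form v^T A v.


First compute Av:
(Av)_1 = 1*-1 + -1*2 + 1*5 + 5*-3 = -13
(Av)_2 = -1*-1 + 0*2 + -5*5 + -3*-3 = -15
(Av)_3 = 1*-1 + -5*2 + 1*5 + -3*-3 = 3
(Av)_4 = 5*-1 + -3*2 + -3*5 + 3*-3 = -35
Av = [-13, -15, 3, -35]
Then v^T (Av) = -1*-13 + 2*-15 + 5*3 + -3*-35
= 13 + -30 + 15 + 105 = 103

103


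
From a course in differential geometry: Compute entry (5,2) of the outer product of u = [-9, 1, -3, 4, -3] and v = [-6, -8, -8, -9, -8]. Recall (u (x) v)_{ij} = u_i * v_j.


The outer product entry T_{ij} = u_i * v_j.
We need i=5, j=2.
u_5 = -3, v_2 = -8
T_{5,2} = -3 * -8 = 24

24


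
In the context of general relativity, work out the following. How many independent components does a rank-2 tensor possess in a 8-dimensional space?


The number of components of a rank-r tensor in d dimensions is d^r.
Here d = 8 and r = 2.
8^2 = 64

64


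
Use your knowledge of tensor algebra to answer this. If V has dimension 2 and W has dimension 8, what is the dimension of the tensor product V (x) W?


The dimension of a tensor product is the product of dimensions.
dim(V) = 2, dim(W) = 8
dim(V (x) W) = 2 * 8 = 16

16


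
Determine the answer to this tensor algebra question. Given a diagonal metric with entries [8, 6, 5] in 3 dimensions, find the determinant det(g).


For a diagonal metric, the determinant is the product of diagonal entries.
Diagonal entries: 8, 6, 5
det(g) = 8 * 6 * 5 = 240

240


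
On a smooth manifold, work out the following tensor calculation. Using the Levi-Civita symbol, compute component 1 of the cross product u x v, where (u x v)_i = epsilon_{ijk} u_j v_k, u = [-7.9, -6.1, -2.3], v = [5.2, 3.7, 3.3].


(u x v)_1 = sum_{j,k} epsilon_{1jk} u_j v_k. Only permutations of (1,2,3) contribute; the two non-zero terms are:
eps_{123} u_2 v_3 = 1 * -6.1 * 3.3 = -20.13
eps_{132} u_3 v_2 = -1 * -2.3 * 3.7 = 8.51
(u x v)_1 = -11.62

-11.62


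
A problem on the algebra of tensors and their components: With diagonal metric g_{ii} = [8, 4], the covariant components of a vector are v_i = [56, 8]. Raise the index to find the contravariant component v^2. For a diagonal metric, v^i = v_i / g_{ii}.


To raise an index with a diagonal metric: v^i = v_i / g_{ii}.
For index 2: v_2 = 8, g_{22} = 4
v^2 = 8 / 4 = 2

2


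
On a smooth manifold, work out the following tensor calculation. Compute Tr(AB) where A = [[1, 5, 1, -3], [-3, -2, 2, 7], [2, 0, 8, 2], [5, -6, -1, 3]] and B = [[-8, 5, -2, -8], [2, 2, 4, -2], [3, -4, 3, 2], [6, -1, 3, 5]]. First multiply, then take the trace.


Tr(AB) = sum_i (AB)_{ii} where (AB)_{ii} = sum_k A_{ik} B_{ki}.
(AB)_{11} = 1*-8 + 5*2 + 1*3 + -3*6 = -13
(AB)_{22} = -3*5 + -2*2 + 2*-4 + 7*-1 = -34
(AB)_{33} = 2*-2 + 0*4 + 8*3 + 2*3 = 26
(AB)_{44} = 5*-8 + -6*-2 + -1*2 + 3*5 = -15
Tr(AB) = -13 + -34 + 26 + -15 = -36

-36


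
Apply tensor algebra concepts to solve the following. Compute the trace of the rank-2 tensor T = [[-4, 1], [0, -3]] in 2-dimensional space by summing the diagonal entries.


The contraction (trace) of a rank-2 tensor is the sum of its diagonal elements.
Diagonal entries: A[1,1] = -4, A[2,2] = -3
Tr(A) = -4 + -3 = -7

-7


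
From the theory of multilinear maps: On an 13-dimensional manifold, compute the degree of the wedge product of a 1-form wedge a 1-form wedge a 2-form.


The degree of a wedge product is the sum of the degrees of the individual forms.
Degrees: 1, 1, 2
Total degree = 1 + 1 + 2 = 4

4


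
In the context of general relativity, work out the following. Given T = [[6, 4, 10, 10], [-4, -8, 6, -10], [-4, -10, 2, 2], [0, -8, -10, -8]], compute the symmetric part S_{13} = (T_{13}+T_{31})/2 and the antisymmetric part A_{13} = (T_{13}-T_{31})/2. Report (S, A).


T_{13} = 10
T_{31} = -4
S_{13} = (10 + -4)/2 = 6/2 = 3
A_{13} = (10 - -4)/2 = 14/2 = 7
Check: S + A = 3 + 7 = 10 = T_{13}.

(3, 7)


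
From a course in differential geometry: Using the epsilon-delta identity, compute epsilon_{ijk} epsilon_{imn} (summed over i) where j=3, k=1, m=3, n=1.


Using the identity: epsilon_{ijk} epsilon_{imn} = delta_{jm} delta_{kn} - delta_{jn} delta_{km}.
delta_{33} = 1
delta_{11} = 1
delta_{31} = 0
delta_{13} = 0
Result = 1 * 1 - 0 * 0 = 1 - 0 = 1

1


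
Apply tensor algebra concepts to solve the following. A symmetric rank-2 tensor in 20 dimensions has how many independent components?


A symmetric rank-2 tensor in d dimensions has d(d+1)/2 independent components.
d = 20
d(d+1)/2 = 20 * 21 / 2 = 420 / 2 = 210

210


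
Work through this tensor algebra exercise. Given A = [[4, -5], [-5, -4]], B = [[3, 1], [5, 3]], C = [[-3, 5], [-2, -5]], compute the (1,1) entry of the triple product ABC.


(ABC)_{11} = sum_m (AB)_{1m} C_{m1}. First compute row 1 of AB.
(AB)_{11} = 4*3 + -5*5 = -13
(AB)_{12} = 4*1 + -5*3 = -11
Now contract with column 1 of C:
(AB)_{11} * C_{11} = -13 * -3 = 39
(AB)_{12} * C_{21} = -11 * -2 = 22
(ABC)_{11} = 39 + 22 = 61

61


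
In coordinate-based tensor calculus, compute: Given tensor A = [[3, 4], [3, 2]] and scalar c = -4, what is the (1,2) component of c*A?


Scalar multiplication: (cA)_{ij} = c * A_{ij}.
c = -4
A_{12} = 4
(cA)_{12} = -4 * 4 = -16

-16


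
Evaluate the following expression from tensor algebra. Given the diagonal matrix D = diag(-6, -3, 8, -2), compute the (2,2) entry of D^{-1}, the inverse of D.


For a diagonal matrix, the inverse has entries (D^{-1})_{ii} = 1/d_{ii}.
The diagonal entries are: d_{11} = -6, d_{22} = -3, d_{33} = 8, d_{44} = -2
We need (D^{-1})_{22} = 1/d_{22} = 1/-3 = -1/3

-1/3


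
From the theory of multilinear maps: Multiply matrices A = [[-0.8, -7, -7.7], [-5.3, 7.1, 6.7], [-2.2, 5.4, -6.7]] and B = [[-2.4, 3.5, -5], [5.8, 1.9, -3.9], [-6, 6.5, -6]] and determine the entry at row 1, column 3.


(AB)_{ij} = sum_k A_{ik} B_{kj}.
For i=1, j=3:
A_{11} * B_{13} = -0.8 * -5 = 4
A_{12} * B_{23} = -7 * -3.9 = 27.3
A_{13} * B_{33} = -7.7 * -6 = 46.2
Sum = 4 + 27.3 + 46.2 = 77.5

77.5


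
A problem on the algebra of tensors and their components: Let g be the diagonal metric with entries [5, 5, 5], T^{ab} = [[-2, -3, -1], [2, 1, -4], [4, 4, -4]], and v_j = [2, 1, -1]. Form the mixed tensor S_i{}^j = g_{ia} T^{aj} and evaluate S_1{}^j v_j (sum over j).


Step 1: lower the first index. For a diagonal metric, g_{ia} T^{aj} = g_{ii} T^{ij} (no sum on i).
g_{11} = 5
S_1{}^1 = 5 * T^{11} = 5 * -2 = -10
S_1{}^2 = 5 * T^{12} = 5 * -3 = -15
S_1{}^3 = 5 * T^{13} = 5 * -1 = -5
Step 2: contract S_1{}^j with v_j.
S_1{}^1 * v_1 = -10 * 2 = -20
S_1{}^2 * v_2 = -15 * 1 = -15
S_1{}^3 * v_3 = -5 * -1 = 5
Result = -20 + -15 + 5 = -30

-30


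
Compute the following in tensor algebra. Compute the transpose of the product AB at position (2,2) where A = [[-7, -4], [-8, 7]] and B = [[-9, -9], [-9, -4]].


(AB)^T_{ij} = (AB)_{ji} = sum_k A_{jk} B_{ki}.
For i=2, j=2 we need (AB)_{22}:
A_{21} * B_{12} = -8 * -9 = 72
A_{22} * B_{22} = 7 * -4 = -28
Sum = 72 + -28 = 44

44


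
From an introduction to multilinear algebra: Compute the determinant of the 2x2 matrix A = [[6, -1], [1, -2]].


For a 2x2 matrix [[a, b], [c, d]], det = a*d - b*c.
a = 6, b = -1, c = 1, d = -2
a*d = 6 * -2 = -12
b*c = -1 * 1 = -1
det = -12 - -1 = -11

-11


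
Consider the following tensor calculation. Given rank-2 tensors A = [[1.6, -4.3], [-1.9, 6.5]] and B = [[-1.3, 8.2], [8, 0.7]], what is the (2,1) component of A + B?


Tensor addition is component-wise: (A + B)_{ij} = A_{ij} + B_{ij}.
A_{21} = -1.9
B_{21} = 8
(A + B)_{21} = -1.9 + 8 = 6.1

6.1


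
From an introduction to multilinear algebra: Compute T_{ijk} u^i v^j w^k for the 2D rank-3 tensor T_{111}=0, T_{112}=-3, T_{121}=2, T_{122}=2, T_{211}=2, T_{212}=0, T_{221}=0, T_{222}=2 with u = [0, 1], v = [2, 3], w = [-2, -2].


S = sum over i,j,k of T_{ijk} u_i v_j w_k. Expanding all 8 terms:
T_{111}*u_1*v_1*w_1 = 0*0*2*-2 = 0  (running total: 0)
T_{112}*u_1*v_1*w_2 = -3*0*2*-2 = 0  (running total: 0)
T_{121}*u_1*v_2*w_1 = 2*0*3*-2 = 0  (running total: 0)
T_{122}*u_1*v_2*w_2 = 2*0*3*-2 = 0  (running total: 0)
T_{211}*u_2*v_1*w_1 = 2*1*2*-2 = -8  (running total: -8)
T_{212}*u_2*v_1*w_2 = 0*1*2*-2 = 0  (running total: -8)
T_{221}*u_2*v_2*w_1 = 0*1*3*-2 = 0  (running total: -8)
T_{222}*u_2*v_2*w_2 = 2*1*3*-2 = -12  (running total: -20)
S = -20

-20


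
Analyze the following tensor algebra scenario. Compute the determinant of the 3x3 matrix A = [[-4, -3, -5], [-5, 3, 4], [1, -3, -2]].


Expanding along the first row, det(A) = a11*M_11 - a12*M_12 + a13*M_13, where M_1j is the (1,j) minor.
Minor M_11 = 3*-2 - 4*-3 = 6
Minor M_12 = -5*-2 - 4*1 = 6
Minor M_13 = -5*-3 - 3*1 = 12
det = -4*(6) - -3*(6) + -5*(12)
    = -24 - -18 + -60
    = -66

-66


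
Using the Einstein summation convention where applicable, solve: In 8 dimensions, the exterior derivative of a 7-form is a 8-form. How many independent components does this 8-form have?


The exterior derivative of a p-form is a (p+1)-form.
Its number of independent components is C(n, p+1).
n = 8, p+1 = 8
C(8, 8) = 1

1


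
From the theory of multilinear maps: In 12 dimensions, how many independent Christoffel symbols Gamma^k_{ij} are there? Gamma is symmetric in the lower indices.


Christoffel symbols Gamma^k_{ij} are symmetric in i,j, so there are d * d(d+1)/2 independent symbols.
d = 12
d(d+1)/2 = 12 * 13 / 2 = 78
Total = 12 * 78 = 936

936


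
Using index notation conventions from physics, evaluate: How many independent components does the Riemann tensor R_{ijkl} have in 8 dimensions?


The Riemann tensor in d dimensions has d^2(d^2 - 1)/12 independent components.
d = 8, so d^2 = 64
d^2 - 1 = 63
d^2(d^2 - 1) = 64 * 63 = 4032
Divide by 12: 4032 / 12 = 336

336


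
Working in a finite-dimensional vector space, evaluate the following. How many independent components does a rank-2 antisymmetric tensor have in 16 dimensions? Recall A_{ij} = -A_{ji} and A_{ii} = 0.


An antisymmetric rank-2 tensor satisfies A_{ij} = -A_{ji}, so diagonal entries are zero.
The independent components are the upper-triangular entries: C(n, 2) = n(n-1)/2.
n = 16
C(16, 2) = 16 * 15 / 2 = 240 / 2 = 120

120


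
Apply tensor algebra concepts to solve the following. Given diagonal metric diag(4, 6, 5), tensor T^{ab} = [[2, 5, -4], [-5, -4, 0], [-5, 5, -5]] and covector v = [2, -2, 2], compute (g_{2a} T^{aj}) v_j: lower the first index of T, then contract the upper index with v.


Step 1: lower the first index. For a diagonal metric, g_{ia} T^{aj} = g_{ii} T^{ij} (no sum on i).
g_{22} = 6
S_2{}^1 = 6 * T^{21} = 6 * -5 = -30
S_2{}^2 = 6 * T^{22} = 6 * -4 = -24
S_2{}^3 = 6 * T^{23} = 6 * 0 = 0
Step 2: contract S_2{}^j with v_j.
S_2{}^1 * v_1 = -30 * 2 = -60
S_2{}^2 * v_2 = -24 * -2 = 48
S_2{}^3 * v_3 = 0 * 2 = 0
Result = -60 + 48 + 0 = -12

-12


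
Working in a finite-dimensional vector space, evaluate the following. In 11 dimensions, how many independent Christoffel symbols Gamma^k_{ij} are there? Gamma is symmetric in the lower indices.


Christoffel symbols Gamma^k_{ij} are symmetric in i,j, so there are d * d(d+1)/2 independent symbols.
d = 11
d(d+1)/2 = 11 * 12 / 2 = 66
Total = 11 * 66 = 726

726


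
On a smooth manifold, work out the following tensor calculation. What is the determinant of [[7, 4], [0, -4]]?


For a 2x2 matrix [[a, b], [c, d]], det = a*d - b*c.
a = 7, b = 4, c = 0, d = -4
a*d = 7 * -4 = -28
b*c = 4 * 0 = 0
det = -28 - 0 = -28

-28


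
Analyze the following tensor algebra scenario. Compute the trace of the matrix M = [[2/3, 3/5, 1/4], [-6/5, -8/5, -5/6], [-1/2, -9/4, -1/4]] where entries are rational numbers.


The trace is the sum of diagonal entries.
Diagonal: M[1,1] = 2/3, M[2,2] = -8/5, M[3,3] = -1/4
Tr(M) = 2/3 + -8/5 + -1/4
Computing step by step:
After adding M[1,1]: 2/3
After adding M[2,2]: -14/15
After adding M[3,3]: -71/60
Tr(M) = -71/60

-71/60


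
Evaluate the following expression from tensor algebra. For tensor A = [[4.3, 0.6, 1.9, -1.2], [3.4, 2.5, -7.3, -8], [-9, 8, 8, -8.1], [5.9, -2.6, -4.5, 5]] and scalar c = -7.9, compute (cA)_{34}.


Scalar multiplication: (cA)_{ij} = c * A_{ij}.
c = -7.9
A_{34} = -8.1
(cA)_{34} = -7.9 * -8.1 = 63.99

63.99


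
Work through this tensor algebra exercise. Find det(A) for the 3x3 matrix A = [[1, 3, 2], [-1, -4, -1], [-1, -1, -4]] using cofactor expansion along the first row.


Expanding along the first row, det(A) = a11*M_11 - a12*M_12 + a13*M_13, where M_1j is the (1,j) minor.
Minor M_11 = -4*-4 - -1*-1 = 15
Minor M_12 = -1*-4 - -1*-1 = 3
Minor M_13 = -1*-1 - -4*-1 = -3
det = 1*(15) - 3*(3) + 2*(-3)
    = 15 - 9 + -6
    = 0

0


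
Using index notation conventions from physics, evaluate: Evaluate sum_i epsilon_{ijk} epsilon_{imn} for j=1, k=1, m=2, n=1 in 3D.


Using the identity: epsilon_{ijk} epsilon_{imn} = delta_{jm} delta_{kn} - delta_{jn} delta_{km}.
delta_{12} = 0
delta_{11} = 1
delta_{11} = 1
delta_{12} = 0
Result = 0 * 1 - 1 * 0 = 0 - 0 = 0

0


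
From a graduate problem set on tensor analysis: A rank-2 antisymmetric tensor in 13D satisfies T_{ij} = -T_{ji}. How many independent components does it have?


An antisymmetric rank-2 tensor satisfies A_{ij} = -A_{ji}, so diagonal entries are zero.
The independent components are the upper-triangular entries: C(n, 2) = n(n-1)/2.
n = 13
C(13, 2) = 13 * 12 / 2 = 156 / 2 = 78

78


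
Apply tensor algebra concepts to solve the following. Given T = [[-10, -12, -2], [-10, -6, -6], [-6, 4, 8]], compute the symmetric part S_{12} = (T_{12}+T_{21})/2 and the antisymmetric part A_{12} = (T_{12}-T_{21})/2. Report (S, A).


T_{12} = -12
T_{21} = -10
S_{12} = (-12 + -10)/2 = -22/2 = -11
A_{12} = (-12 - -10)/2 = -2/2 = -1
Check: S + A = -11 + -1 = -12 = T_{12}.

(-11, -1)


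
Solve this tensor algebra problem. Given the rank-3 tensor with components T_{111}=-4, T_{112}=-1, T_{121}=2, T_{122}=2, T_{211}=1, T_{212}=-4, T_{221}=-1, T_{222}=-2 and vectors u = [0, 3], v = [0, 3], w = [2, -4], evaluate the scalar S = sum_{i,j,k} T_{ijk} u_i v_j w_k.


S = sum over i,j,k of T_{ijk} u_i v_j w_k. Expanding all 8 terms:
T_{111}*u_1*v_1*w_1 = -4*0*0*2 = 0  (running total: 0)
T_{112}*u_1*v_1*w_2 = -1*0*0*-4 = 0  (running total: 0)
T_{121}*u_1*v_2*w_1 = 2*0*3*2 = 0  (running total: 0)
T_{122}*u_1*v_2*w_2 = 2*0*3*-4 = 0  (running total: 0)
T_{211}*u_2*v_1*w_1 = 1*3*0*2 = 0  (running total: 0)
T_{212}*u_2*v_1*w_2 = -4*3*0*-4 = 0  (running total: 0)
T_{221}*u_2*v_2*w_1 = -1*3*3*2 = -18  (running total: -18)
T_{222}*u_2*v_2*w_2 = -2*3*3*-4 = 72  (running total: 54)
S = 54

54


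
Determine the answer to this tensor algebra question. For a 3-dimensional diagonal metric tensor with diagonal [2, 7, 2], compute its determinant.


For a diagonal metric, the determinant is the product of diagonal entries.
Diagonal entries: 2, 7, 2
det(g) = 2 * 7 * 2 = 28

28


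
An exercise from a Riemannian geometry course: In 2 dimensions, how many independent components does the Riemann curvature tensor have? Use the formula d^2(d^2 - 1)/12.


The Riemann tensor in d dimensions has d^2(d^2 - 1)/12 independent components.
d = 2, so d^2 = 4
d^2 - 1 = 3
d^2(d^2 - 1) = 4 * 3 = 12
Divide by 12: 12 / 12 = 1

1


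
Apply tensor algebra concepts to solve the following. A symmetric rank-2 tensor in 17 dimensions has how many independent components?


A symmetric rank-2 tensor in d dimensions has d(d+1)/2 independent components.
d = 17
d(d+1)/2 = 17 * 18 / 2 = 306 / 2 = 153

153


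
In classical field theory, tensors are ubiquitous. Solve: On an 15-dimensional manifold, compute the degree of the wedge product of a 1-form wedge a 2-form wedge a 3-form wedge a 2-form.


The degree of a wedge product is the sum of the degrees of the individual forms.
Degrees: 1, 2, 3, 2
Total degree = 1 + 2 + 3 + 2 = 8

8


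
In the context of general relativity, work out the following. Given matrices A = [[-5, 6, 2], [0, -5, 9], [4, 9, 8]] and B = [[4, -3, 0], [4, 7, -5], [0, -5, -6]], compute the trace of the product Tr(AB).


Tr(AB) = sum_i (AB)_{ii} where (AB)_{ii} = sum_k A_{ik} B_{ki}.
(AB)_{11} = -5*4 + 6*4 + 2*0 = 4
(AB)_{22} = 0*-3 + -5*7 + 9*-5 = -80
(AB)_{33} = 4*0 + 9*-5 + 8*-6 = -93
Tr(AB) = 4 + -80 + -93 = -169

-169


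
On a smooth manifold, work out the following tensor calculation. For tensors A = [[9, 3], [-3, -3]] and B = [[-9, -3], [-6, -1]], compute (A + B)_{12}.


Tensor addition is component-wise: (A + B)_{ij} = A_{ij} + B_{ij}.
A_{12} = 3
B_{12} = -3
(A + B)_{12} = 3 + -3 = 0

0


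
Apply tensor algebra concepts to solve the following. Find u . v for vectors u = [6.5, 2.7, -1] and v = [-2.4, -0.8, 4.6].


The inner product u . v = sum of u_i * v_i.
Term-by-term: 6.5 * -2.4, 2.7 * -0.8, -1 * 4.6
Products: -15.6, -2.16, -4.6
Sum = -15.6 + -2.16 + -4.6 = -22.36

-22.36


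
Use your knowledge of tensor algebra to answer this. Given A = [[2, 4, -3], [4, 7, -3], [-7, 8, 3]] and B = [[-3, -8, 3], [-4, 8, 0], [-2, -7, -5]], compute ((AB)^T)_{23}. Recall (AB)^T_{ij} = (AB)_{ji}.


(AB)^T_{ij} = (AB)_{ji} = sum_k A_{jk} B_{ki}.
For i=2, j=3 we need (AB)_{32}:
A_{31} * B_{12} = -7 * -8 = 56
A_{32} * B_{22} = 8 * 8 = 64
A_{33} * B_{32} = 3 * -7 = -21
Sum = 56 + 64 + -21 = 99

99


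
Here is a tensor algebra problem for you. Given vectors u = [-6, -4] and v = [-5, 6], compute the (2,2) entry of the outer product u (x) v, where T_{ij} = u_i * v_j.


The outer product entry T_{ij} = u_i * v_j.
We need i=2, j=2.
u_2 = -4, v_2 = 6
T_{2,2} = -4 * 6 = -24

-24


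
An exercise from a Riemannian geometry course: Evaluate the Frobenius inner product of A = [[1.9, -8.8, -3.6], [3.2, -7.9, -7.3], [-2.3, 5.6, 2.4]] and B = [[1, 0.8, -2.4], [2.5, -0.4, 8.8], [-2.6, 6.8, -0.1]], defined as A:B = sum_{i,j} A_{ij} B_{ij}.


A:B = sum over all i,j of A_{ij} * B_{ij}.
Row 1: 1.9*1=1.9, -8.8*0.8=-7.04, -3.6*-2.4=8.64 => row sum = 3.5
Row 2: 3.2*2.5=8, -7.9*-0.4=3.16, -7.3*8.8=-64.24 => row sum = -53.08
Row 3: -2.3*-2.6=5.98, 5.6*6.8=38.08, 2.4*-0.1=-0.24 => row sum = 43.82
Total = 3.5 + -53.08 + 43.82 = -5.76

-5.76


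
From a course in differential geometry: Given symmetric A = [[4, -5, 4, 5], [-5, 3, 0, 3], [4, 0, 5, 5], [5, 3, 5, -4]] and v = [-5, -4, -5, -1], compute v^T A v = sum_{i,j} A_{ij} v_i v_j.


First compute Av:
(Av)_1 = 4*-5 + -5*-4 + 4*-5 + 5*-1 = -25
(Av)_2 = -5*-5 + 3*-4 + 0*-5 + 3*-1 = 10
(Av)_3 = 4*-5 + 0*-4 + 5*-5 + 5*-1 = -50
(Av)_4 = 5*-5 + 3*-4 + 5*-5 + -4*-1 = -58
Av = [-25, 10, -50, -58]
Then v^T (Av) = -5*-25 + -4*10 + -5*-50 + -1*-58
= 125 + -40 + 250 + 58 = 393

393


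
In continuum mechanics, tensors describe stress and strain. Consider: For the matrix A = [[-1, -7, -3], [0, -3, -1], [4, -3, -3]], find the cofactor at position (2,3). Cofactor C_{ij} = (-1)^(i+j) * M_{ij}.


To find cofactor C_{23}, delete row 2 and column 3.
The resulting 2x2 submatrix is: [[-1, -7], [4, -3]]
Minor M_{23} = -1*-3 - -7*4
  = 3 - -28 = 31
Sign = (-1)^(2+3) = (-1)^5 = -1
Cofactor C_{23} = -1 * 31 = -31

-31


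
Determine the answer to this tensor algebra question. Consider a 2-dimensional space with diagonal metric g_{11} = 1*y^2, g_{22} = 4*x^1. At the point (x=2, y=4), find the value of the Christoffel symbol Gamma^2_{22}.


For a diagonal metric, Gamma^k_{ij} = (1/2) g^{kk} (dg_{ik}/dx_j + dg_{jk}/dx_i - dg_{ij}/dx_k).
The metric is diagonal, so g_{ab} = 0 for a != b.
At the given point: g_{11} = 16, g_{22} = 8
g^{22} = 1/8
dg_{22}/dx_2 = dg_{22}/dx_2 = 0
dg_{22}/dx_2 = dg_{22}/dx_2 = 0
dg_{22}/dx_2 = dg_{22}/dx_2 = 0
Numerator = 0 + 0 - 0 = 0
Gamma^2_{22} = 0 / (2 * 8) = 0

0


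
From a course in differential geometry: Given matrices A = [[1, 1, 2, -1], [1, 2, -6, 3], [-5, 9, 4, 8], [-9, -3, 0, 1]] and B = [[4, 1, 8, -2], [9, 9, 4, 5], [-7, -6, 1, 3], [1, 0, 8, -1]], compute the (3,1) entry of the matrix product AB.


(AB)_{ij} = sum_k A_{ik} B_{kj}.
For i=3, j=1:
A_{31} * B_{11} = -5 * 4 = -20
A_{32} * B_{21} = 9 * 9 = 81
A_{33} * B_{31} = 4 * -7 = -28
A_{34} * B_{41} = 8 * 1 = 8
Sum = -20 + 81 + -28 + 8 = 41

41


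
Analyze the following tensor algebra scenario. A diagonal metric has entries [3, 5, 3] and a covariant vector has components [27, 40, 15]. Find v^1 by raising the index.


To raise an index with a diagonal metric: v^i = v_i / g_{ii}.
For index 1: v_1 = 27, g_{11} = 3
v^1 = 27 / 3 = 9

9


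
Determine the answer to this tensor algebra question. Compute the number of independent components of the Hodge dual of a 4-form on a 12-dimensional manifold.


The Hodge dual of a p-form on an n-dimensional manifold is an (n-p)-form.
n = 12, p = 4, so dual degree = 12 - 4 = 8
The number of components is C(n, n-p) = C(12, 8) = 495

495


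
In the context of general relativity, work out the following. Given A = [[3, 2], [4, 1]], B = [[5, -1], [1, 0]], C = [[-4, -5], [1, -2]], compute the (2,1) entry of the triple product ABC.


(ABC)_{21} = sum_m (AB)_{2m} C_{m1}. First compute row 2 of AB.
(AB)_{21} = 4*5 + 1*1 = 21
(AB)_{22} = 4*-1 + 1*0 = -4
Now contract with column 1 of C:
(AB)_{21} * C_{11} = 21 * -4 = -84
(AB)_{22} * C_{21} = -4 * 1 = -4
(ABC)_{21} = -84 + -4 = -88

-88


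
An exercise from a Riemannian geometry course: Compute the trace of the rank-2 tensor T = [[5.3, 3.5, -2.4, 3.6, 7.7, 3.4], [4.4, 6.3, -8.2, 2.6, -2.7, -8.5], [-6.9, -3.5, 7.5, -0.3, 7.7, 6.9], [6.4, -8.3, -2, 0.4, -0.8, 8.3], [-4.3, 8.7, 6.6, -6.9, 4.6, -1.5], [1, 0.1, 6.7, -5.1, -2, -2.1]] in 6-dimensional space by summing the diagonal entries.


The contraction (trace) of a rank-2 tensor is the sum of its diagonal elements.
Diagonal entries: A[1,1] = 5.3, A[2,2] = 6.3, A[3,3] = 7.5, A[4,4] = 0.4, A[5,5] = 4.6, A[6,6] = -2.1
Tr(A) = 5.3 + 6.3 + 7.5 + 0.4 + 4.6 + -2.1 = 22

22
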